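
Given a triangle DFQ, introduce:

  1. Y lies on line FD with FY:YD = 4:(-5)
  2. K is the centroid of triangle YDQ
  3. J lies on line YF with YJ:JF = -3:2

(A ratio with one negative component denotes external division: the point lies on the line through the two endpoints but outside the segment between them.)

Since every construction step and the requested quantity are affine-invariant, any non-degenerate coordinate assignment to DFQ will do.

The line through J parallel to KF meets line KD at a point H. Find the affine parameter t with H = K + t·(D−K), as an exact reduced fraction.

Set D = (0, 0), F = (1, 0), Q = (0, 1); any affine frame gives the same invariant.
1. Y lies on line FD with FY:YD = 4:(-5) ⇒ Y = (5, 0)
2. K is the centroid of triangle YDQ ⇒ K = (5/3, 1/3)
3. J lies on line YF with YJ:JF = -3:2 ⇒ J = (-7, 0)
through J parallel to KF: direction (-2/3, -1/3); meets KD at H = (-35/3, -7/3)
H = K + t·(D−K) with t = 8

t = 8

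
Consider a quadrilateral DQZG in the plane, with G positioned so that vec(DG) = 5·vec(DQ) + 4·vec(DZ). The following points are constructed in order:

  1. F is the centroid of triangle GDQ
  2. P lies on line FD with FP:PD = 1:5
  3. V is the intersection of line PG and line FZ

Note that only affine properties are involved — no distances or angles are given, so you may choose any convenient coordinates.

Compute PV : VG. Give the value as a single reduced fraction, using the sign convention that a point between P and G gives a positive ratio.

Set D = (0, 0), Q = (1, 0), Z = (0, 1), G = (5, 4); any affine frame gives the same invariant.
1. F is the centroid of triangle GDQ ⇒ F = (2, 4/3)
2. P lies on line FD with FP:PD = 1:5 ⇒ P = (5/3, 10/9)
3. V is the intersection of line PG and line FZ ⇒ V = (40/21, 83/63)
V = P + t·(G−P) with t = 1/14, so PV:VG = t:(1−t) = 1/14:13/14

PV:VG = 1/13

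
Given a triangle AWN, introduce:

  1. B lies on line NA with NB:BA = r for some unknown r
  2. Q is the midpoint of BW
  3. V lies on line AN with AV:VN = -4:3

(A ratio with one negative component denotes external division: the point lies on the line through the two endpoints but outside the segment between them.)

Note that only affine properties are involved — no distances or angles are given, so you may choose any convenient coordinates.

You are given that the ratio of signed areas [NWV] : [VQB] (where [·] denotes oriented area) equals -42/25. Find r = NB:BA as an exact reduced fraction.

r = 4/3

Set A = (0, 0), W = (1, 0), N = (0, 1); any affine frame gives the same invariant.
1. With NB:BA = r, write λ = r/(r+1) so B = N + λ·(A−N); B is affine-linear in λ
2. Q is the midpoint of BW ⇒ Q is an affine combination of earlier points and hence also affine-linear in λ
3. V lies on line AN with AV:VN = -4:3 ⇒ V = (0, 4)
Every point depending on B is an affine combination of B and λ-independent points, so each such coordinate is linear in λ; the λ² term in each signed area is a multiple of (A−N)×(A−N) = 0, so 2·[NWV] and 2·[VQB] are each linear in λ. Evaluating at λ=0 and λ=1:
  2·[NWV] = 3,   2·[VQB] = -1/2·λ − 3/2
So [NWV]:[VQB] = (3) / (-1/2·λ − 3/2). Setting this equal to -42/25:
  3 = -42/25·(-1/2·λ − 3/2)  ⇒  λ = 4/7
Then r = λ/(1−λ) = (4/7)/(3/7) = 4/3. Check: with r = 4/3, B = (0, 3/7) and [NWV]:[VQB] = -42/25 as required.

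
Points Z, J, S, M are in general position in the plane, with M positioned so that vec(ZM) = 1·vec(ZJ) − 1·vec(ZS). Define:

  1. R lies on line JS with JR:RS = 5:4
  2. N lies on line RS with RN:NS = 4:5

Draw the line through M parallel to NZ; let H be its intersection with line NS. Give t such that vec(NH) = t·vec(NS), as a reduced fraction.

Set Z = (0, 0), J = (1, 0), S = (0, 1), M = (1, -1); any affine frame gives the same invariant.
1. R lies on line JS with JR:RS = 5:4 ⇒ R = (4/9, 5/9)
2. N lies on line RS with RN:NS = 4:5 ⇒ N = (20/81, 61/81)
through M parallel to NZ: direction (-20/81, -61/81); meets NS at H = (101/81, -20/81)
H = N + t·(S−N) with t = -81/20

t = -81/20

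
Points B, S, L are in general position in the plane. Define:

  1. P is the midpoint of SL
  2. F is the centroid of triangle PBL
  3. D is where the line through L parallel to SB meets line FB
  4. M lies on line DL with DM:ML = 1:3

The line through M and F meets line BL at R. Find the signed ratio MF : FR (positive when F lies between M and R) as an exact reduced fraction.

MF:FR = 1/2

Assign B = (0, 0), S = (1, 0), L = (0, 1) — the answer is frame-independent, so this choice is without loss of generality.
1. P is the midpoint of SL ⇒ P = (1/2, 1/2)
2. F is the centroid of triangle PBL ⇒ F = (1/6, 1/2)
3. D is where the line through L parallel to SB meets line FB ⇒ D = (1/3, 1)
4. M lies on line DL with DM:ML = 1:3 ⇒ M = (1/4, 1)
line MF meets BL at R = (0, -1/2)
F = M + t·(R−M) with t = 1/3, so MF:FR = 1/3:2/3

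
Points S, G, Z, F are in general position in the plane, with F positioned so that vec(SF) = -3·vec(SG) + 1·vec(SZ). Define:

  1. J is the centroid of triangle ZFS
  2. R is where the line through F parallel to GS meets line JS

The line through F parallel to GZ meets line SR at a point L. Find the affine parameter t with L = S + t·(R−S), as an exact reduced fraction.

t = 4

Set S = (0, 0), G = (1, 0), Z = (0, 1), F = (-3, 1); any affine frame gives the same invariant.
1. J is the centroid of triangle ZFS ⇒ J = (-1, 2/3)
2. R is where the line through F parallel to GS meets line JS ⇒ R = (-3/2, 1)
through F parallel to GZ: direction (-1, 1); meets SR at L = (-6, 4)
L = S + t·(R−S) with t = 4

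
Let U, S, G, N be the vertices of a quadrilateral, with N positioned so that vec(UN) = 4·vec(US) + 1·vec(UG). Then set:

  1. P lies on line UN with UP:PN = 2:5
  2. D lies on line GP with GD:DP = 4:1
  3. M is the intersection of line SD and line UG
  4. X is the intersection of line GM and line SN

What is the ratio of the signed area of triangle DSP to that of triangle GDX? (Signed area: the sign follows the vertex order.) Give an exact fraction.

[DSP]:[GDX] = -9/128

Choose coordinates U = (0, 0), S = (1, 0), G = (0, 1), N = (4, 1).
1. P lies on line UN with UP:PN = 2:5 ⇒ P = (8/7, 2/7)
2. D lies on line GP with GD:DP = 4:1 ⇒ D = (32/35, 3/7)
3. M is the intersection of line SD and line UG ⇒ M = (0, 5)
4. X is the intersection of line GM and line SN ⇒ X = (0, -1/3)
2·[DSP] = 3/35, 2·[GDX] = -128/105
[DSP]:[GDX] = 3/35:-128/105 = -9/128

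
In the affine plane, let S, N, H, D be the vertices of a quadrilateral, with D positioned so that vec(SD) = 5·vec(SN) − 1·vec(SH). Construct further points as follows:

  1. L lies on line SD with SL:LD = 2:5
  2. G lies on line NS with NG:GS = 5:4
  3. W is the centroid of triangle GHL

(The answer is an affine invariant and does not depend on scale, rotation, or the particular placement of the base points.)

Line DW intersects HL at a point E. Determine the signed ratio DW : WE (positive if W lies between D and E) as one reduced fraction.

Choose coordinates S = (0, 0), N = (1, 0), H = (0, 1), D = (5, -1).
1. L lies on line SD with SL:LD = 2:5 ⇒ L = (10/7, -2/7)
2. G lies on line NS with NG:GS = 5:4 ⇒ G = (4/9, 0)
3. W is the centroid of triangle GHL ⇒ W = (118/189, 5/21)
line DW meets HL at E = (4840/5103, 83/567)
W = D + t·(E−D) with t = 27/25, so DW:WE = 27/25:-2/25

DW:WE = -27/2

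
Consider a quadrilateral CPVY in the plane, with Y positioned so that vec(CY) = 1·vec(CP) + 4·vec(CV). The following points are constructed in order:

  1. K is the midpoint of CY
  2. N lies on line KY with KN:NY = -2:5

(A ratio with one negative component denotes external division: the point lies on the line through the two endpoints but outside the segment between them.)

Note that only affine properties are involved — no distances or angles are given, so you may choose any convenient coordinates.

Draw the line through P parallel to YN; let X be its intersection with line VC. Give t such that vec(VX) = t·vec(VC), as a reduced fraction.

t = 5

Work in coordinates with C = (0, 0), P = (1, 0), V = (0, 1), Y = (1, 4).
1. K is the midpoint of CY ⇒ K = (1/2, 2)
2. N lies on line KY with KN:NY = -2:5 ⇒ N = (1/6, 2/3)
through P parallel to YN: direction (-5/6, -10/3); meets VC at X = (0, -4)
X = V + t·(C−V) with t = 5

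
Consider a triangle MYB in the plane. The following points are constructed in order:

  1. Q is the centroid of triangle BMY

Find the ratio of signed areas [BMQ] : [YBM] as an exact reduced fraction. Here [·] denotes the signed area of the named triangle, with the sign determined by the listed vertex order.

Assign M = (0, 0), Y = (1, 0), B = (0, 1) — the answer is frame-independent, so this choice is without loss of generality.
1. Q is the centroid of triangle BMY ⇒ Q = (1/3, 1/3)
2·[BMQ] = 1/3, 2·[YBM] = 1
[BMQ]:[YBM] = 1/3:1 = 1/3

[BMQ]:[YBM] = 1/3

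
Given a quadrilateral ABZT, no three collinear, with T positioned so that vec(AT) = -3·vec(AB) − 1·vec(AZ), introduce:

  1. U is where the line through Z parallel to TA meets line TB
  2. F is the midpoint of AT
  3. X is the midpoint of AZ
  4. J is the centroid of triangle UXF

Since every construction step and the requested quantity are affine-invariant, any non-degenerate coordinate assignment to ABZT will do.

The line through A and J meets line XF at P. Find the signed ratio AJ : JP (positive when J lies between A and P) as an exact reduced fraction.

Set A = (0, 0), B = (1, 0), Z = (0, 1), T = (-3, -1); any affine frame gives the same invariant.
1. U is where the line through Z parallel to TA meets line TB ⇒ U = (-15, -4)
2. F is the midpoint of AT ⇒ F = (-3/2, -1/2)
3. X is the midpoint of AZ ⇒ X = (0, 1/2)
4. J is the centroid of triangle UXF ⇒ J = (-11/2, -4/3)
line AJ meets XF at P = (-33/28, -2/7)
J = A + t·(P−A) with t = 14/3, so AJ:JP = 14/3:-11/3

AJ:JP = -14/11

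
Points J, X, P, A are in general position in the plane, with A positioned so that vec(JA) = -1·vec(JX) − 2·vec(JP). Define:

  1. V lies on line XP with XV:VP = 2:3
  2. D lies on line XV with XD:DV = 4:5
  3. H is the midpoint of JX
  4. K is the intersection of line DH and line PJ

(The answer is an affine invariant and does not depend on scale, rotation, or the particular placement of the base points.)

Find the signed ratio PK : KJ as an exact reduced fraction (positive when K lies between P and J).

PK:KJ = -37/8

Work in coordinates with J = (0, 0), X = (1, 0), P = (0, 1), A = (-1, -2).
1. V lies on line XP with XV:VP = 2:3 ⇒ V = (3/5, 2/5)
2. D lies on line XV with XD:DV = 4:5 ⇒ D = (37/45, 8/45)
3. H is the midpoint of JX ⇒ H = (1/2, 0)
4. K is the intersection of line DH and line PJ ⇒ K = (0, -8/29)
K = P + t·(J−P) with t = 37/29, so PK:KJ = t:(1−t) = 37/29:-8/29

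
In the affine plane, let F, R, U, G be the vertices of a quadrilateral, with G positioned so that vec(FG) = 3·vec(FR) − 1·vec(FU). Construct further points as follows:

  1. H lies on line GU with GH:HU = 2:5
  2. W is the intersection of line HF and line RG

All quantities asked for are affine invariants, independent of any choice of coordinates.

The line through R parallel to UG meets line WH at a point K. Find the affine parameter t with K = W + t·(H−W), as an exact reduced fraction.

Choose coordinates F = (0, 0), R = (1, 0), U = (0, 1), G = (3, -1).
1. H lies on line GU with GH:HU = 2:5 ⇒ H = (15/7, -3/7)
2. W is the intersection of line HF and line RG ⇒ W = (5/3, -1/3)
through R parallel to UG: direction (3, -2); meets WH at K = (10/7, -2/7)
K = W + t·(H−W) with t = -1/2

t = -1/2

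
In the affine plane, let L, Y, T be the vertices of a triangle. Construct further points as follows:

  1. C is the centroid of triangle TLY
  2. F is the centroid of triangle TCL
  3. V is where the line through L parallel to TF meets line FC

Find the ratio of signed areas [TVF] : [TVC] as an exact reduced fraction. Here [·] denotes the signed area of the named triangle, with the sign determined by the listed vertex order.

[TVF]:[TVC] = 1/2

Work in coordinates with L = (0, 0), Y = (1, 0), T = (0, 1).
1. C is the centroid of triangle TLY ⇒ C = (1/3, 1/3)
2. F is the centroid of triangle TCL ⇒ F = (1/9, 4/9)
3. V is where the line through L parallel to TF meets line FC ⇒ V = (-1/9, 5/9)
2·[TVF] = 1/9, 2·[TVC] = 2/9
[TVF]:[TVC] = 1/9:2/9 = 1/2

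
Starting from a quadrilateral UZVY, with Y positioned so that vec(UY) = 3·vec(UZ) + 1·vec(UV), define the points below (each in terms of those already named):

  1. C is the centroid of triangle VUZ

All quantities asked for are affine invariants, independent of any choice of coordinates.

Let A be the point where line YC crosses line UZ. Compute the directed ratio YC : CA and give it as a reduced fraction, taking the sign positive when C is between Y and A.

Work in coordinates with U = (0, 0), Z = (1, 0), V = (0, 1), Y = (3, 1).
1. C is the centroid of triangle VUZ ⇒ C = (1/3, 1/3)
line YC meets UZ at A = (-1, 0)
C = Y + t·(A−Y) with t = 2/3, so YC:CA = 2/3:1/3

YC:CA = 2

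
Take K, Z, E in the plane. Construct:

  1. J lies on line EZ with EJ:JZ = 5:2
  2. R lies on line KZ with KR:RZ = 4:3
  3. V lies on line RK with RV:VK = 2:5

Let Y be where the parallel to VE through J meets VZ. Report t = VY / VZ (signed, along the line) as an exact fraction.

t = 5/7

Set K = (0, 0), Z = (1, 0), E = (0, 1); any affine frame gives the same invariant.
1. J lies on line EZ with EJ:JZ = 5:2 ⇒ J = (5/7, 2/7)
2. R lies on line KZ with KR:RZ = 4:3 ⇒ R = (4/7, 0)
3. V lies on line RK with RV:VK = 2:5 ⇒ V = (20/49, 0)
through J parallel to VE: direction (-20/49, 1); meets VZ at Y = (285/343, 0)
Y = V + t·(Z−V) with t = 5/7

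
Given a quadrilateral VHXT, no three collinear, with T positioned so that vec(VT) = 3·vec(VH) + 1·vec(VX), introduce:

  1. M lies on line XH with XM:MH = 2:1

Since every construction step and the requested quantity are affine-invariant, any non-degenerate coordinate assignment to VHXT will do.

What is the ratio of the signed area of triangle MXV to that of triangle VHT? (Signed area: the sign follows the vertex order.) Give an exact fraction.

Choose coordinates V = (0, 0), H = (1, 0), X = (0, 1), T = (3, 1).
1. M lies on line XH with XM:MH = 2:1 ⇒ M = (2/3, 1/3)
2·[MXV] = 2/3, 2·[VHT] = 1
[MXV]:[VHT] = 2/3:1 = 2/3

[MXV]:[VHT] = 2/3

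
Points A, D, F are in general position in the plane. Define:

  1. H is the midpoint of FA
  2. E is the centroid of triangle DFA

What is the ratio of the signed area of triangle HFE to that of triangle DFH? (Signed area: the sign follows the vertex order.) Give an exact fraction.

Set A = (0, 0), D = (1, 0), F = (0, 1); any affine frame gives the same invariant.
1. H is the midpoint of FA ⇒ H = (0, 1/2)
2. E is the centroid of triangle DFA ⇒ E = (1/3, 1/3)
2·[HFE] = -1/6, 2·[DFH] = 1/2
[HFE]:[DFH] = -1/6:1/2 = -1/3

[HFE]:[DFH] = -1/3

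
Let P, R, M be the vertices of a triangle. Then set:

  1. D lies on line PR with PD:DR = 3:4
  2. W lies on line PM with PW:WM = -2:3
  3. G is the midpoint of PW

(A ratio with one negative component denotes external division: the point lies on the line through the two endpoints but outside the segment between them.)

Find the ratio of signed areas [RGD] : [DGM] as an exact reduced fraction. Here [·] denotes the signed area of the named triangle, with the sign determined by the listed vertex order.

[RGD]:[DGM] = 2/3

Work in coordinates with P = (0, 0), R = (1, 0), M = (0, 1).
1. D lies on line PR with PD:DR = 3:4 ⇒ D = (3/7, 0)
2. W lies on line PM with PW:WM = -2:3 ⇒ W = (0, -2)
3. G is the midpoint of PW ⇒ G = (0, -1)
2·[RGD] = -4/7, 2·[DGM] = -6/7
[RGD]:[DGM] = -4/7:-6/7 = 2/3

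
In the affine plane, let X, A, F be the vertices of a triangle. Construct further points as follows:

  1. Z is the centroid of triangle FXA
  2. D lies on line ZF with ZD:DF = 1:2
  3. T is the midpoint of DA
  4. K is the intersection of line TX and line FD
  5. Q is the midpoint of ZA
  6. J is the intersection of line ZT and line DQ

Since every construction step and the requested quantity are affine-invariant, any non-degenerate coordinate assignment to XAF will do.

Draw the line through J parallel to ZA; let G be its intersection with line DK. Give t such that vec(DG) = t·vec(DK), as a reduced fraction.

Set X = (0, 0), A = (1, 0), F = (0, 1); any affine frame gives the same invariant.
1. Z is the centroid of triangle FXA ⇒ Z = (1/3, 1/3)
2. D lies on line ZF with ZD:DF = 1:2 ⇒ D = (2/9, 5/9)
3. T is the midpoint of DA ⇒ T = (11/18, 5/18)
4. K is the intersection of line TX and line FD ⇒ K = (11/27, 5/27)
5. Q is the midpoint of ZA ⇒ Q = (2/3, 1/6)
6. J is the intersection of line ZT and line DQ ⇒ J = (14/27, 8/27)
through J parallel to ZA: direction (2/3, -1/3); meets DK at G = (8/27, 11/27)
G = D + t·(K−D) with t = 2/5

t = 2/5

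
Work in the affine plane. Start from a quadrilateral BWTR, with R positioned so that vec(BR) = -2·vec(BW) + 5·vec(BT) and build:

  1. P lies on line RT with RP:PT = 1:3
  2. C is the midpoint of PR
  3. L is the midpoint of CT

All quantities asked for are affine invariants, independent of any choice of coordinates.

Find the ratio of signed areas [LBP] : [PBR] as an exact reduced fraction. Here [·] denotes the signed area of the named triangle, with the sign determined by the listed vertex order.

[LBP]:[PBR] = 5/4

Work in coordinates with B = (0, 0), W = (1, 0), T = (0, 1), R = (-2, 5).
1. P lies on line RT with RP:PT = 1:3 ⇒ P = (-3/2, 4)
2. C is the midpoint of PR ⇒ C = (-7/4, 9/2)
3. L is the midpoint of CT ⇒ L = (-7/8, 11/4)
2·[LBP] = -5/8, 2·[PBR] = -1/2
[LBP]:[PBR] = -5/8:-1/2 = 5/4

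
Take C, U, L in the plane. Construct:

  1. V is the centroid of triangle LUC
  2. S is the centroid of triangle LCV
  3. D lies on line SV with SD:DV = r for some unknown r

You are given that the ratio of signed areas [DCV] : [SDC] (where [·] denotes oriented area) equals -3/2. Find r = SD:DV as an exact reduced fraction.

Choose coordinates C = (0, 0), U = (1, 0), L = (0, 1).
1. V is the centroid of triangle LUC ⇒ V = (1/3, 1/3)
2. S is the centroid of triangle LCV ⇒ S = (1/9, 4/9)
3. With SD:DV = r, write λ = r/(r+1) so D = S + λ·(V−S); D is affine-linear in λ
Every point depending on D is an affine combination of D and λ-independent points, so each such coordinate is linear in λ; the λ² term in each signed area is a multiple of (V−S)×(V−S) = 0, so 2·[DCV] and 2·[SDC] are each linear in λ. Evaluating at λ=0 and λ=1:
  2·[DCV] = -1/9·λ + 1/9,   2·[SDC] = -1/9·λ
So [DCV]:[SDC] = (-1/9·λ + 1/9) / (-1/9·λ). Setting this equal to -3/2:
  -1/9·λ + 1/9 = -3/2·(-1/9·λ)  ⇒  λ = 2/5
Then r = λ/(1−λ) = (2/5)/(3/5) = 2/3. Check: with r = 2/3, D = (1/5, 2/5) and [DCV]:[SDC] = -3/2 as required.

r = 2/3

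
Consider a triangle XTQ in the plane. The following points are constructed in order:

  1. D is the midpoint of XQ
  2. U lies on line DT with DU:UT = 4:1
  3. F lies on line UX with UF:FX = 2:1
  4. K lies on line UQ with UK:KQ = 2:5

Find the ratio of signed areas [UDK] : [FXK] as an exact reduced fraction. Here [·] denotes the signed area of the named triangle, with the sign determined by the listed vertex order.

Work in coordinates with X = (0, 0), T = (1, 0), Q = (0, 1).
1. D is the midpoint of XQ ⇒ D = (0, 1/2)
2. U lies on line DT with DU:UT = 4:1 ⇒ U = (4/5, 1/10)
3. F lies on line UX with UF:FX = 2:1 ⇒ F = (4/15, 1/30)
4. K lies on line UQ with UK:KQ = 2:5 ⇒ K = (4/7, 5/14)
2·[UDK] = -4/35, 2·[FXK] = -8/105
[UDK]:[FXK] = -4/35:-8/105 = 3/2

[UDK]:[FXK] = 3/2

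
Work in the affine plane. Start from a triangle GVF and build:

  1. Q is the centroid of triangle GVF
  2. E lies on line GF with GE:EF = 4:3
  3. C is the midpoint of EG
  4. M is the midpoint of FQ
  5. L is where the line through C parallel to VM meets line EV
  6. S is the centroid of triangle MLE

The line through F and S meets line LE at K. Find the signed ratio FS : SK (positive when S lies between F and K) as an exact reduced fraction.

FS:SK = 23/4

Set G = (0, 0), V = (1, 0), F = (0, 1); any affine frame gives the same invariant.
1. Q is the centroid of triangle GVF ⇒ Q = (1/3, 1/3)
2. E lies on line GF with GE:EF = 4:3 ⇒ E = (0, 4/7)
3. C is the midpoint of EG ⇒ C = (0, 2/7)
4. M is the midpoint of FQ ⇒ M = (1/6, 2/3)
5. L is where the line through C parallel to VM meets line EV ⇒ L = (-5/4, 9/7)
6. S is the centroid of triangle MLE ⇒ S = (-13/36, 53/63)
line FS meets LE at K = (-39/92, 131/161)
S = F + t·(K−F) with t = 23/27, so FS:SK = 23/27:4/27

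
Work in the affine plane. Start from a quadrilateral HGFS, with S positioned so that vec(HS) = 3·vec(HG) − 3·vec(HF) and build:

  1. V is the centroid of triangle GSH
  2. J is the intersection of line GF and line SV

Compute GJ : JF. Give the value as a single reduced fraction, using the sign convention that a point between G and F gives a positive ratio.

Set H = (0, 0), G = (1, 0), F = (0, 1), S = (3, -3); any affine frame gives the same invariant.
1. V is the centroid of triangle GSH ⇒ V = (4/3, -1)
2. J is the intersection of line GF and line SV ⇒ J = (-2, 3)
J = G + t·(F−G) with t = 3, so GJ:JF = t:(1−t) = 3:-2

GJ:JF = -3/2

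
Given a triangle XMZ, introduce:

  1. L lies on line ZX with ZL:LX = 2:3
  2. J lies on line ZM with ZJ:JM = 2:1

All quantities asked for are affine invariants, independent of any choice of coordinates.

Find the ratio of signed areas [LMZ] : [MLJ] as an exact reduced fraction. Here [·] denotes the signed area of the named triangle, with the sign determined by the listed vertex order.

Assign X = (0, 0), M = (1, 0), Z = (0, 1) — the answer is frame-independent, so this choice is without loss of generality.
1. L lies on line ZX with ZL:LX = 2:3 ⇒ L = (0, 3/5)
2. J lies on line ZM with ZJ:JM = 2:1 ⇒ J = (2/3, 1/3)
2·[LMZ] = 2/5, 2·[MLJ] = -2/15
[LMZ]:[MLJ] = 2/5:-2/15 = -3

[LMZ]:[MLJ] = -3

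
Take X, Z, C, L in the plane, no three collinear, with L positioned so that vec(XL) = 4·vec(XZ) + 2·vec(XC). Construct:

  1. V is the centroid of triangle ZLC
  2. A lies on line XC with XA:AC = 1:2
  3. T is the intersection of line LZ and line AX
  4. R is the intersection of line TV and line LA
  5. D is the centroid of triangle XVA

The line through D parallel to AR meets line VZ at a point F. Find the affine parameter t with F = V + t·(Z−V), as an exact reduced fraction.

t = 5/39

Choose coordinates X = (0, 0), Z = (1, 0), C = (0, 1), L = (4, 2).
1. V is the centroid of triangle ZLC ⇒ V = (5/3, 1)
2. A lies on line XC with XA:AC = 1:2 ⇒ A = (0, 1/3)
3. T is the intersection of line LZ and line AX ⇒ T = (0, -2/3)
4. R is the intersection of line TV and line LA ⇒ R = (12/7, 22/21)
5. D is the centroid of triangle XVA ⇒ D = (5/9, 4/9)
through D parallel to AR: direction (12/7, 5/7); meets VZ at F = (185/117, 34/39)
F = V + t·(Z−V) with t = 5/39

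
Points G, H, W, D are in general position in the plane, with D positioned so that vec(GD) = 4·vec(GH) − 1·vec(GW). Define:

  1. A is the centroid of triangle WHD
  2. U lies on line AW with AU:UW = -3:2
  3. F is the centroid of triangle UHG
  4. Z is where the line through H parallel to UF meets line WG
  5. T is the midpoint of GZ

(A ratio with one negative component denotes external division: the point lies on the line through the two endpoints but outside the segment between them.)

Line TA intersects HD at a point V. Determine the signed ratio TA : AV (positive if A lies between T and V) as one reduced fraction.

Work in coordinates with G = (0, 0), H = (1, 0), W = (0, 1), D = (4, -1).
1. A is the centroid of triangle WHD ⇒ A = (5/3, 0)
2. U lies on line AW with AU:UW = -3:2 ⇒ U = (-10/3, 3)
3. F is the centroid of triangle UHG ⇒ F = (-7/9, 1)
4. Z is where the line through H parallel to UF meets line WG ⇒ Z = (0, 18/23)
5. T is the midpoint of GZ ⇒ T = (0, 9/23)
line TA meets HD at V = (-10/17, 9/17)
A = T + t·(V−T) with t = -17/6, so TA:AV = -17/6:23/6

TA:AV = -17/23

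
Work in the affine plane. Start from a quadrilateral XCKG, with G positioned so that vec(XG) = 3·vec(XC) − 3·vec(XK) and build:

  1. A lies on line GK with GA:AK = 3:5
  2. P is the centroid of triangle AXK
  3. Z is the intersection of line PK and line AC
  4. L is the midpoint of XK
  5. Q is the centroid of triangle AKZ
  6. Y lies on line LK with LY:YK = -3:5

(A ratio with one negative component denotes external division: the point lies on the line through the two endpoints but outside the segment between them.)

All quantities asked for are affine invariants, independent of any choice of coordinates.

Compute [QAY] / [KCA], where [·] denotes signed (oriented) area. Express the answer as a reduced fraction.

[QAY]:[KCA] = 65/8

Set X = (0, 0), C = (1, 0), K = (0, 1), G = (3, -3); any affine frame gives the same invariant.
1. A lies on line GK with GA:AK = 3:5 ⇒ A = (15/8, -3/2)
2. P is the centroid of triangle AXK ⇒ P = (5/8, -1/6)
3. Z is the intersection of line PK and line AC ⇒ Z = (-75/16, 39/4)
4. L is the midpoint of XK ⇒ L = (0, 1/2)
5. Q is the centroid of triangle AKZ ⇒ Q = (-15/16, 37/12)
6. Y lies on line LK with LY:YK = -3:5 ⇒ Y = (0, -1/4)
2·[QAY] = -325/64, 2·[KCA] = -5/8
[QAY]:[KCA] = -325/64:-5/8 = 65/8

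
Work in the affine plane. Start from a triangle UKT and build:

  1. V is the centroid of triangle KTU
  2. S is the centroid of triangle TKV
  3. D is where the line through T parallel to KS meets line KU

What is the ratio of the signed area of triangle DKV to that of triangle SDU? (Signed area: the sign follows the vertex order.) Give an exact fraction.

Work in coordinates with U = (0, 0), K = (1, 0), T = (0, 1).
1. V is the centroid of triangle KTU ⇒ V = (1/3, 1/3)
2. S is the centroid of triangle TKV ⇒ S = (4/9, 4/9)
3. D is where the line through T parallel to KS meets line KU ⇒ D = (5/4, 0)
2·[DKV] = -1/12, 2·[SDU] = -5/9
[DKV]:[SDU] = -1/12:-5/9 = 3/20

[DKV]:[SDU] = 3/20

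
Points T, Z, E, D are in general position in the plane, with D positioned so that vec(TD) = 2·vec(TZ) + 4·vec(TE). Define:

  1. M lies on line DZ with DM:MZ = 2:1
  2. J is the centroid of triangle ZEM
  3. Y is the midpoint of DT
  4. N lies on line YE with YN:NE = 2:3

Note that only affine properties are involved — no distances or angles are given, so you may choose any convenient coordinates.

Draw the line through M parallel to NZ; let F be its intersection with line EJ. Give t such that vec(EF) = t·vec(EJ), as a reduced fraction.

t = 51/26

Assign T = (0, 0), Z = (1, 0), E = (0, 1), D = (2, 4) — the answer is frame-independent, so this choice is without loss of generality.
1. M lies on line DZ with DM:MZ = 2:1 ⇒ M = (4/3, 4/3)
2. J is the centroid of triangle ZEM ⇒ J = (7/9, 7/9)
3. Y is the midpoint of DT ⇒ Y = (1, 2)
4. N lies on line YE with YN:NE = 2:3 ⇒ N = (3/5, 8/5)
through M parallel to NZ: direction (2/5, -8/5); meets EJ at F = (119/78, 22/39)
F = E + t·(J−E) with t = 51/26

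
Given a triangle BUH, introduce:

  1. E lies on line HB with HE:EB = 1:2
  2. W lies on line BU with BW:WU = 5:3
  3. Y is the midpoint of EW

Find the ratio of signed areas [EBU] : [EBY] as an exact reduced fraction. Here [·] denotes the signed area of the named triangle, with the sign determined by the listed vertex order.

[EBU]:[EBY] = 16/5

Work in coordinates with B = (0, 0), U = (1, 0), H = (0, 1).
1. E lies on line HB with HE:EB = 1:2 ⇒ E = (0, 2/3)
2. W lies on line BU with BW:WU = 5:3 ⇒ W = (5/8, 0)
3. Y is the midpoint of EW ⇒ Y = (5/16, 1/3)
2·[EBU] = 2/3, 2·[EBY] = 5/24
[EBU]:[EBY] = 2/3:5/24 = 16/5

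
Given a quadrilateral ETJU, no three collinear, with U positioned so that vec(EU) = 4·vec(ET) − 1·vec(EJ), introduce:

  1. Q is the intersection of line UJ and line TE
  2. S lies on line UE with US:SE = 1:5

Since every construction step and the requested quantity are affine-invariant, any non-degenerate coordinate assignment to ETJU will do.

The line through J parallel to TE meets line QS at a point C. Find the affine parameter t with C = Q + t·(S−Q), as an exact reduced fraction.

Choose coordinates E = (0, 0), T = (1, 0), J = (0, 1), U = (4, -1).
1. Q is the intersection of line UJ and line TE ⇒ Q = (2, 0)
2. S lies on line UE with US:SE = 1:5 ⇒ S = (10/3, -5/6)
through J parallel to TE: direction (-1, 0); meets QS at C = (2/5, 1)
C = Q + t·(S−Q) with t = -6/5

t = -6/5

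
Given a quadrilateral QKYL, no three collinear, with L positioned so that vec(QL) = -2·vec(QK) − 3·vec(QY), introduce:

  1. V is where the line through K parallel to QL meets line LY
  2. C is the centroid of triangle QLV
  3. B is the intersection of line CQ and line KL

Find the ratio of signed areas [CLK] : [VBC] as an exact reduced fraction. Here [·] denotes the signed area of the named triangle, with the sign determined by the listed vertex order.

[CLK]:[VBC] = -5

Set Q = (0, 0), K = (1, 0), Y = (0, 1), L = (-2, -3); any affine frame gives the same invariant.
1. V is where the line through K parallel to QL meets line LY ⇒ V = (-5, -9)
2. C is the centroid of triangle QLV ⇒ C = (-7/3, -4)
3. B is the intersection of line CQ and line KL ⇒ B = (-7/5, -12/5)
2·[CLK] = -2, 2·[VBC] = 2/5
[CLK]:[VBC] = -2:2/5 = -5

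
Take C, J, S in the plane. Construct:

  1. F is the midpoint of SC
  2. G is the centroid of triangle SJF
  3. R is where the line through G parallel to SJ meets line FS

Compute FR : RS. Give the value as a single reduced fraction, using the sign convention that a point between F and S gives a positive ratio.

FR:RS = 2

Choose coordinates C = (0, 0), J = (1, 0), S = (0, 1).
1. F is the midpoint of SC ⇒ F = (0, 1/2)
2. G is the centroid of triangle SJF ⇒ G = (1/3, 1/2)
3. R is where the line through G parallel to SJ meets line FS ⇒ R = (0, 5/6)
R = F + t·(S−F) with t = 2/3, so FR:RS = t:(1−t) = 2/3:1/3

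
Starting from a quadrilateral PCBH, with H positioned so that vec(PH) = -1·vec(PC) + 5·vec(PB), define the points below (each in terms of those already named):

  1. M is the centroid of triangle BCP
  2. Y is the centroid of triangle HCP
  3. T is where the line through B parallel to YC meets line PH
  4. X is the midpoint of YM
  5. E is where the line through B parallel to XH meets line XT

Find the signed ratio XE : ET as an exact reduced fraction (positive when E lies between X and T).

Choose coordinates P = (0, 0), C = (1, 0), B = (0, 1), H = (-1, 5).
1. M is the centroid of triangle BCP ⇒ M = (1/3, 1/3)
2. Y is the centroid of triangle HCP ⇒ Y = (0, 5/3)
3. T is where the line through B parallel to YC meets line PH ⇒ T = (-3/10, 3/2)
4. X is the midpoint of YM ⇒ X = (1/6, 1)
5. E is where the line through B parallel to XH meets line XT ⇒ E = (-5/66, 97/77)
E = X + t·(T−X) with t = 40/77, so XE:ET = t:(1−t) = 40/77:37/77

XE:ET = 40/37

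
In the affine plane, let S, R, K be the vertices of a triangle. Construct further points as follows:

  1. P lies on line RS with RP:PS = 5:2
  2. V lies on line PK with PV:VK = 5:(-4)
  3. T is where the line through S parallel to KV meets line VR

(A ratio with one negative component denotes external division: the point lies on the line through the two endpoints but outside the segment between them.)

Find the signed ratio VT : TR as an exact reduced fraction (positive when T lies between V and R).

VT:TR = -2/7

Assign S = (0, 0), R = (1, 0), K = (0, 1) — the answer is frame-independent, so this choice is without loss of generality.
1. P lies on line RS with RP:PS = 5:2 ⇒ P = (2/7, 0)
2. V lies on line PK with PV:VK = 5:(-4) ⇒ V = (-8/7, 5)
3. T is where the line through S parallel to KV meets line VR ⇒ T = (-2, 7)
T = V + t·(R−V) with t = -2/5, so VT:TR = t:(1−t) = -2/5:7/5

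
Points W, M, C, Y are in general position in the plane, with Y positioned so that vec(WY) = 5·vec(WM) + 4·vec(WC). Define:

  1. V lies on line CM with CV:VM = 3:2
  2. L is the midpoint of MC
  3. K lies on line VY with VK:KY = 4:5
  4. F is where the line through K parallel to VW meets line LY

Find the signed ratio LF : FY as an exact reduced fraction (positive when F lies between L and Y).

LF:FY = 7/20

Work in coordinates with W = (0, 0), M = (1, 0), C = (0, 1), Y = (5, 4).
1. V lies on line CM with CV:VM = 3:2 ⇒ V = (3/5, 2/5)
2. L is the midpoint of MC ⇒ L = (1/2, 1/2)
3. K lies on line VY with VK:KY = 4:5 ⇒ K = (23/9, 2)
4. F is where the line through K parallel to VW meets line LY ⇒ F = (5/3, 38/27)
F = L + t·(Y−L) with t = 7/27, so LF:FY = t:(1−t) = 7/27:20/27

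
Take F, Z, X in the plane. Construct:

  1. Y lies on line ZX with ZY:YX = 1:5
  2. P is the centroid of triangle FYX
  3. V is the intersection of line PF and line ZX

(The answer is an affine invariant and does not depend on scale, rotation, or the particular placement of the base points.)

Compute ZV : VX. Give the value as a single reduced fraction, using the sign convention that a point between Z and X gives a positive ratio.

Choose coordinates F = (0, 0), Z = (1, 0), X = (0, 1).
1. Y lies on line ZX with ZY:YX = 1:5 ⇒ Y = (5/6, 1/6)
2. P is the centroid of triangle FYX ⇒ P = (5/18, 7/18)
3. V is the intersection of line PF and line ZX ⇒ V = (5/12, 7/12)
V = Z + t·(X−Z) with t = 7/12, so ZV:VX = t:(1−t) = 7/12:5/12

ZV:VX = 7/5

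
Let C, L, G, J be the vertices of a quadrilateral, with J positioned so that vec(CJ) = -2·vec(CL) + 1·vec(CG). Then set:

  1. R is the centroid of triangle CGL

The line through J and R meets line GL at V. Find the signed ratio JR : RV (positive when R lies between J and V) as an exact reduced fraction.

Choose coordinates C = (0, 0), L = (1, 0), G = (0, 1), J = (-2, 1).
1. R is the centroid of triangle CGL ⇒ R = (1/3, 1/3)
line JR meets GL at V = (4/5, 1/5)
R = J + t·(V−J) with t = 5/6, so JR:RV = 5/6:1/6

JR:RV = 5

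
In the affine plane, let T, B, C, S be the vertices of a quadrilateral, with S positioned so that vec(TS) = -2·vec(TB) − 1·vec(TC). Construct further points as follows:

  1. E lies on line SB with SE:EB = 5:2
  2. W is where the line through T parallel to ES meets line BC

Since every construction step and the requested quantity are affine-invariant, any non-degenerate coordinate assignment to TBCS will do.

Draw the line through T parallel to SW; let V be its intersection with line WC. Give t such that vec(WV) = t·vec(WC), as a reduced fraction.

t = 1/12

Choose coordinates T = (0, 0), B = (1, 0), C = (0, 1), S = (-2, -1).
1. E lies on line SB with SE:EB = 5:2 ⇒ E = (1/7, -2/7)
2. W is where the line through T parallel to ES meets line BC ⇒ W = (3/4, 1/4)
through T parallel to SW: direction (11/4, 5/4); meets WC at V = (11/16, 5/16)
V = W + t·(C−W) with t = 1/12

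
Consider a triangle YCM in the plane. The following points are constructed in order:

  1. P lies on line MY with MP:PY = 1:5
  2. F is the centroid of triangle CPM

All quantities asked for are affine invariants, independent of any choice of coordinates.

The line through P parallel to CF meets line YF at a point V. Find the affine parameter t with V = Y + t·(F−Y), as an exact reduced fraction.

Work in coordinates with Y = (0, 0), C = (1, 0), M = (0, 1).
1. P lies on line MY with MP:PY = 1:5 ⇒ P = (0, 5/6)
2. F is the centroid of triangle CPM ⇒ F = (1/3, 11/18)
through P parallel to CF: direction (-2/3, 11/18); meets YF at V = (10/33, 5/9)
V = Y + t·(F−Y) with t = 10/11

t = 10/11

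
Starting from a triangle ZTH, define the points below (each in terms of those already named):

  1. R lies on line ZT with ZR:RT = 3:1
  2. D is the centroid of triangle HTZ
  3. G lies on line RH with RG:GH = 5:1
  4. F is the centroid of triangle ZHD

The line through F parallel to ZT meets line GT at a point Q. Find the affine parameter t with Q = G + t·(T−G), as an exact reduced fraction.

Choose coordinates Z = (0, 0), T = (1, 0), H = (0, 1).
1. R lies on line ZT with ZR:RT = 3:1 ⇒ R = (3/4, 0)
2. D is the centroid of triangle HTZ ⇒ D = (1/3, 1/3)
3. G lies on line RH with RG:GH = 5:1 ⇒ G = (1/8, 5/6)
4. F is the centroid of triangle ZHD ⇒ F = (1/9, 4/9)
through F parallel to ZT: direction (1, 0); meets GT at Q = (8/15, 4/9)
Q = G + t·(T−G) with t = 7/15

t = 7/15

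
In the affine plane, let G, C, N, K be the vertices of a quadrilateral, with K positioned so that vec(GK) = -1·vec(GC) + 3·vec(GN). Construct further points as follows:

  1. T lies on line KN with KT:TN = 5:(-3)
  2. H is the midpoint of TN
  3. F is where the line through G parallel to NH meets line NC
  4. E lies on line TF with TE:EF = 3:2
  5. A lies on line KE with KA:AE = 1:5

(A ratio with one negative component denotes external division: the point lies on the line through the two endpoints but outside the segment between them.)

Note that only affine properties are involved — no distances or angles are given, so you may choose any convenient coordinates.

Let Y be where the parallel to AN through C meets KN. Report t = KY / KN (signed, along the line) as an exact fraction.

t = -19/3

Choose coordinates G = (0, 0), C = (1, 0), N = (0, 1), K = (-1, 3).
1. T lies on line KN with KT:TN = 5:(-3) ⇒ T = (3/2, -2)
2. H is the midpoint of TN ⇒ H = (3/4, -1/2)
3. F is where the line through G parallel to NH meets line NC ⇒ F = (-1, 2)
4. E lies on line TF with TE:EF = 3:2 ⇒ E = (0, 2/5)
5. A lies on line KE with KA:AE = 1:5 ⇒ A = (-5/6, 77/30)
through C parallel to AN: direction (5/6, -47/30); meets KN at Y = (-22/3, 47/3)
Y = K + t·(N−K) with t = -19/3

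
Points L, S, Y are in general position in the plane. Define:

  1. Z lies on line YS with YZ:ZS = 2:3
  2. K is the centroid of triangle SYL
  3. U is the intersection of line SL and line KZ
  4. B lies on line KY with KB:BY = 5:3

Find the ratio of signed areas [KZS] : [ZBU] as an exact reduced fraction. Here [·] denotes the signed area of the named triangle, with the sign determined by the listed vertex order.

[KZS]:[ZBU] = -16/15

Set L = (0, 0), S = (1, 0), Y = (0, 1); any affine frame gives the same invariant.
1. Z lies on line YS with YZ:ZS = 2:3 ⇒ Z = (2/5, 3/5)
2. K is the centroid of triangle SYL ⇒ K = (1/3, 1/3)
3. U is the intersection of line SL and line KZ ⇒ U = (1/4, 0)
4. B lies on line KY with KB:BY = 5:3 ⇒ B = (1/8, 3/4)
2·[KZS] = -1/5, 2·[ZBU] = 3/16
[KZS]:[ZBU] = -1/5:3/16 = -16/15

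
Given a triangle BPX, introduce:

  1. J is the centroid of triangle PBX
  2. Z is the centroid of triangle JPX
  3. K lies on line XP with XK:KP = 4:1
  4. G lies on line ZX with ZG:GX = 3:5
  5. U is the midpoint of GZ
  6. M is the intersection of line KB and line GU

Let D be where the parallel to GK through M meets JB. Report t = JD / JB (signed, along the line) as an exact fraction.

Set B = (0, 0), P = (1, 0), X = (0, 1); any affine frame gives the same invariant.
1. J is the centroid of triangle PBX ⇒ J = (1/3, 1/3)
2. Z is the centroid of triangle JPX ⇒ Z = (4/9, 4/9)
3. K lies on line XP with XK:KP = 4:1 ⇒ K = (4/5, 1/5)
4. G lies on line ZX with ZG:GX = 3:5 ⇒ G = (5/18, 47/72)
5. U is the midpoint of GZ ⇒ U = (13/36, 79/144)
6. M is the intersection of line KB and line GU ⇒ M = (2/3, 1/6)
through M parallel to GK: direction (47/90, -163/360); meets JB at D = (140/351, 140/351)
D = J + t·(B−J) with t = -23/117

t = -23/117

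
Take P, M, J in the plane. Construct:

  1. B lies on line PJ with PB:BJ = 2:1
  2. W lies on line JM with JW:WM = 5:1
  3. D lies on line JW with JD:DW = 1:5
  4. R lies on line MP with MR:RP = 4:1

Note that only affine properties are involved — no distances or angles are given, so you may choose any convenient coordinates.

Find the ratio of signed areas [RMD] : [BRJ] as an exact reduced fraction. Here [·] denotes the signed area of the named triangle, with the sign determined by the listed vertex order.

[RMD]:[BRJ] = 31/3

Assign P = (0, 0), M = (1, 0), J = (0, 1) — the answer is frame-independent, so this choice is without loss of generality.
1. B lies on line PJ with PB:BJ = 2:1 ⇒ B = (0, 2/3)
2. W lies on line JM with JW:WM = 5:1 ⇒ W = (5/6, 1/6)
3. D lies on line JW with JD:DW = 1:5 ⇒ D = (5/36, 31/36)
4. R lies on line MP with MR:RP = 4:1 ⇒ R = (1/5, 0)
2·[RMD] = 31/45, 2·[BRJ] = 1/15
[RMD]:[BRJ] = 31/45:1/15 = 31/3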